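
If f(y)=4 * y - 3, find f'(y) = 4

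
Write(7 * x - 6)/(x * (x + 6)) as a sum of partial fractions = 8/(x + 6) - 1/x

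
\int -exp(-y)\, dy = exp(-y) + C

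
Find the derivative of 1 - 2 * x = -2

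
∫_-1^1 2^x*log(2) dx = 3/2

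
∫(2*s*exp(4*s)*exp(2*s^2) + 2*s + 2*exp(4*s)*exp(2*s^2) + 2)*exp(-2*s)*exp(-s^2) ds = 2*sinh(s*(s + 2)) + C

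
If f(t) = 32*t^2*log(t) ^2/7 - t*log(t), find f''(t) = (64*t*log(t)^2 + 192*t*log(t) + 64*t - 7)/(7*t)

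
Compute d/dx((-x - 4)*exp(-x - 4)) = (x + 3)*exp(-x - 4)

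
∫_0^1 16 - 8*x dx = 12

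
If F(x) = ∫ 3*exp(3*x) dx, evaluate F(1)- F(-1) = -exp(-3) + exp(3)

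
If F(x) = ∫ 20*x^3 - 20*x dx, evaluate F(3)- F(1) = 320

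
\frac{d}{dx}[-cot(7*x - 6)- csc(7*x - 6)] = 7*cot(7*x - 6)^2 + 7*cot(7*x - 6)*csc(7*x - 6) + 7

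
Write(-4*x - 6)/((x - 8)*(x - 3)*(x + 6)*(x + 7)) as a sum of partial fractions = -11/(75*(x + 7)) + 1/(7*(x + 6)) + 1/(25*(x - 3)) - 19/(525*(x - 8))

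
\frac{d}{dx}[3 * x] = 3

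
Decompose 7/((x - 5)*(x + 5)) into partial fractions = -7/(10*(x + 5)) + 7/(10*(x - 5))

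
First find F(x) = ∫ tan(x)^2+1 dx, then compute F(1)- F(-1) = 2*tan(1)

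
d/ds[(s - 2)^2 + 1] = 2*s - 4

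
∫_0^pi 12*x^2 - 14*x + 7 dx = 3 + (3 - 4*pi)*(-pi^2 - 1 + pi)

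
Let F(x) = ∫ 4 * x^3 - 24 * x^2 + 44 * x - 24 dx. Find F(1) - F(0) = -9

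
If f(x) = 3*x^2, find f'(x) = 6*x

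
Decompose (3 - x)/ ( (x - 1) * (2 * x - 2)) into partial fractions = -1/(2*(x - 1)) + (x - 1)^(-2)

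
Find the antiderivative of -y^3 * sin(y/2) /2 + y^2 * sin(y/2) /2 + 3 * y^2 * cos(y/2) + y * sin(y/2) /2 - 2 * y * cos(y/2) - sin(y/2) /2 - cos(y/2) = (y^3 - y^2 - y + 1)*cos(y/2) + C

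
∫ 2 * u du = u^2 + C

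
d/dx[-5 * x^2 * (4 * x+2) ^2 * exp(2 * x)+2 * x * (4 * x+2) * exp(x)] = -160*x^4*exp(2*x) - 480*x^3*exp(2*x) - 280*x^2*exp(2*x) + 8*x^2*exp(x) - 40*x*exp(2*x) + 20*x*exp(x) + 4*exp(x)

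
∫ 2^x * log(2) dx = 2^x + C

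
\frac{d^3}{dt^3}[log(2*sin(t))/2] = cos(t)/sin(t)^3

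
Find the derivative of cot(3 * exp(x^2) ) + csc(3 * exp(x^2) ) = -6*x*(cos(3*exp(x^2)) + 1)*exp(x^2)/sin(3*exp(x^2))^2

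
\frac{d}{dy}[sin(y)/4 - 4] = cos(y)/4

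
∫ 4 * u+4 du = 2*u^2 + 4*u + C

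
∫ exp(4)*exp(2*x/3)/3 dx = exp(2*x/3 + 4)/2 + C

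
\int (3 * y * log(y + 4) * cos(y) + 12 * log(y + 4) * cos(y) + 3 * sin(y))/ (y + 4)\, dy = 3*log(y + 4)*sin(y) + C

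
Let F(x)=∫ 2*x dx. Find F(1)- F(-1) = 0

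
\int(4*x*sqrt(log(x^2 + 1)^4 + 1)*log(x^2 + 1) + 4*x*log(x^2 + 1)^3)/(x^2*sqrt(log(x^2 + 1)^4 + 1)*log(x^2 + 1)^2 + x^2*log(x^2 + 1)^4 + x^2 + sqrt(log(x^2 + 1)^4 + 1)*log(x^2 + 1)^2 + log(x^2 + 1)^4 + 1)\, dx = log(sqrt(log(x^2 + 1)^4 + 1) + log(x^2 + 1)^2) + C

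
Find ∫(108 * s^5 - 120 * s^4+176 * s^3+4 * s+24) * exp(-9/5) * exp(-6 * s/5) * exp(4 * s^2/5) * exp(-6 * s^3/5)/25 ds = (-6*s^3 + 4*s^2 - 6*s - 9)*exp(-6*s^3/5 + 4*s^2/5 - 6*s/5 - 9/5)/5 + C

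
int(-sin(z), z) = cos(z) + C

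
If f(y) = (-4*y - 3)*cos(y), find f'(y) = 4*y*sin(y) + 3*sin(y) - 4*cos(y)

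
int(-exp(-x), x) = exp(-x) + C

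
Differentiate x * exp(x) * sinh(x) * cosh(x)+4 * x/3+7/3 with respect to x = x*exp(x)*sinh(2*x)/2 + x*exp(x)*cosh(2*x) + exp(x)*sinh(2*x)/2 + 4/3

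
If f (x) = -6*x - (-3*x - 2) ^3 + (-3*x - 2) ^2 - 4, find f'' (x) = 162*x + 126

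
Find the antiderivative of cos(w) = sin(w) + C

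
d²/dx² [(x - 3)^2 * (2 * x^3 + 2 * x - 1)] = 40*x^3 - 144*x^2 + 120*x - 26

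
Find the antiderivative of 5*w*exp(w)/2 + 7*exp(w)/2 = (5*w + 2)*exp(w)/2 + C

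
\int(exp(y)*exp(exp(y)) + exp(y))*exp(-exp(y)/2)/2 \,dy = 2*sinh(exp(y)/2) + C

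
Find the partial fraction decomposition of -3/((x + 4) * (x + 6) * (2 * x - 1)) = -4/(39*(2*x - 1)) - 3/(26*(x + 6)) + 1/(6*(x + 4))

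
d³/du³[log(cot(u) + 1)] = 2*(-2*tan(u)^3 + tan(u)^2 - 5*tan(u) - 2 - 4/tan(u) - 3/tan(u)^2 - 1/tan(u)^3)/(tan(u) + 1)^3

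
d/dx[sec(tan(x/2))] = sin(tan(x/2))/(2*cos(x/2)^2*cos(tan(x/2))^2)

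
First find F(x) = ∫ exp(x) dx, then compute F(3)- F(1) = -E + exp(3)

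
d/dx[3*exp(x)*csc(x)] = 3*(1 - cos(x)/sin(x))*exp(x)/sin(x)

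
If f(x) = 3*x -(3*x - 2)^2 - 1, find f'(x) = 15 - 18*x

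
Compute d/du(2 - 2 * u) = -2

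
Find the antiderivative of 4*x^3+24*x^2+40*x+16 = x^4 + 8*x^3 + 20*x^2 + 16*x + C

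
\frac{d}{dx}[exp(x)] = exp(x)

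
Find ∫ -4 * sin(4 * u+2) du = cos(4*u + 2) + C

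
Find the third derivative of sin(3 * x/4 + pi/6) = -27*cos(3*x/4 + pi/6)/64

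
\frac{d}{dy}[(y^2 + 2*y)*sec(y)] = (y^2*sin(y)/cos(y) + 2*y*sin(y)/cos(y) + 2*y + 2)/cos(y)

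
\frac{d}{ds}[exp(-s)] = -exp(-s)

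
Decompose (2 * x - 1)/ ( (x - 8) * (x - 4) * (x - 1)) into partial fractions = 1/(21*(x - 1)) - 7/(12*(x - 4)) + 15/(28*(x - 8))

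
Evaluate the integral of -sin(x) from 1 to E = cos(E) - cos(1)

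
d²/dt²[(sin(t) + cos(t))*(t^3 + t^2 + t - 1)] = -t^3*sin(t) - t^3*cos(t) - 7*t^2*sin(t) + 5*t^2*cos(t) + t*sin(t) + 9*t*cos(t) + sin(t) + 5*cos(t)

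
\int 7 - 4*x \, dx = -2*x^2 + 7*x + C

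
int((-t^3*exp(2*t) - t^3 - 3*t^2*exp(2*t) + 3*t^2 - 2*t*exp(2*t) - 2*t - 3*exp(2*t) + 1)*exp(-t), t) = -2*(t^3 + 2*t + 1)*sinh(t) + C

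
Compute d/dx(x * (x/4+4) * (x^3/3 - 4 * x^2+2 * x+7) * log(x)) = 5*x^4*log(x)/12 + x^4/12 + 4*x^3*log(x)/3 + x^3/3 - 93*x^2*log(x)/2 - 31*x^2/2 + 39*x*log(x)/2 + 39*x/4 + 28*log(x) + 28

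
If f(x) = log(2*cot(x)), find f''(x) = (cot(x)^4 - 1)*tan(x)^2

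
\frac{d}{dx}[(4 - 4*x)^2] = 32*x - 32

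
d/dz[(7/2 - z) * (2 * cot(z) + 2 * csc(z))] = 2*z*cos(z)/sin(z)^2 + 2*z/sin(z)^2 - 2/tan(z) - 2/sin(z) - 7*cos(z)/sin(z)^2 - 7/sin(z)^2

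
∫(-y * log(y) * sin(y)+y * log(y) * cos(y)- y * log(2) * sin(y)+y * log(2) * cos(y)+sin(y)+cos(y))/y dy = sqrt(2)*log(2*y)*sin(y + pi/4) + C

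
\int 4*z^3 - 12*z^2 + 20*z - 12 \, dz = z^4 - 4*z^3 + 10*z^2 - 12*z + C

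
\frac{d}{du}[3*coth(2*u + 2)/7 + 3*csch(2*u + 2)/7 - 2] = -6*(cosh(2*u + 2) + 1)/(7*sinh(2*u + 2)^2)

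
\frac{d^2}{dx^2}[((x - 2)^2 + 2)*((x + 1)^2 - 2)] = 12*x^2 - 12*x - 6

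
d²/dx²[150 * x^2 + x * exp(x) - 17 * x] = x*exp(x) + 2*exp(x) + 300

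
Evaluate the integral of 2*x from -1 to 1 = 0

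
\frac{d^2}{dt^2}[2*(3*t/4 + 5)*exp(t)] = 3*t*exp(t)/2 + 13*exp(t)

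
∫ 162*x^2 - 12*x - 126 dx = 54*x^3 - 6*x^2 - 126*x + C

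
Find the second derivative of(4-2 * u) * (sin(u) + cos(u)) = 2*u*sin(u) + 2*u*cos(u) - 8*cos(u)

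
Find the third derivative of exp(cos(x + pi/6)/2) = (-2*sin(x)^2 - 2*sqrt(3)*sin(x)*cos(x) + 24*cos(x + pi/6) + 15)*exp(sqrt(3)*cos(x)/4)*exp(-sin(x)/4)*sin(x + pi/6)/32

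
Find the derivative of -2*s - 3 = -2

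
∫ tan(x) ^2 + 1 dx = tan(x) + C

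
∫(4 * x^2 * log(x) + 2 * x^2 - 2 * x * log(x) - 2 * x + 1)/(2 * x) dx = (2*x^2 - 2*x + 1)*log(x)/2 + C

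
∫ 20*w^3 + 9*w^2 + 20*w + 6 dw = 5*w^4 + 3*w^3 + 10*w^2 + 6*w + C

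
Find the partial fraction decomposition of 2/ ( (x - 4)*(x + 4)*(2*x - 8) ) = 1/(64*(x + 4)) - 1/(64*(x - 4)) + 1/(8*(x - 4)^2)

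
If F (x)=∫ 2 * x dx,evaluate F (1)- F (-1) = 0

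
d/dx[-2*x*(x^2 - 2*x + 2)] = -6*x^2 + 8*x - 4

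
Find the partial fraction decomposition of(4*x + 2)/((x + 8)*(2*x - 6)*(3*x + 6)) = -5/(66*(x + 8)) + 1/(30*(x + 2)) + 7/(165*(x - 3))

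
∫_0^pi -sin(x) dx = -2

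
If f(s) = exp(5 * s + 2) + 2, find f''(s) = 25*exp(5*s + 2)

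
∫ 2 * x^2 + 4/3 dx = 2*x^3/3 + 4*x/3 + C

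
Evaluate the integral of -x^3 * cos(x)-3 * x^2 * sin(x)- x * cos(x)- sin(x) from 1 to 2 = -10*sin(2) + 2*sin(1)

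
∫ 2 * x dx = x^2 + C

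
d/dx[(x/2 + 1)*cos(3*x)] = -3*x*sin(3*x)/2 - 3*sin(3*x) + cos(3*x)/2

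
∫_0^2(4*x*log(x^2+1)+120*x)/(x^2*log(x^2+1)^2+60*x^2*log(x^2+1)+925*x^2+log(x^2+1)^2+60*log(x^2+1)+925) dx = -log(37) + log(1 + (log(5)/5 + 6)^2)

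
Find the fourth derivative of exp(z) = exp(z)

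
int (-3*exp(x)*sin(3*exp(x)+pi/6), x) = cos(3*exp(x) + pi/6) + C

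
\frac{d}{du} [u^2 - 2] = 2*u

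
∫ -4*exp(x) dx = -4*exp(x) + C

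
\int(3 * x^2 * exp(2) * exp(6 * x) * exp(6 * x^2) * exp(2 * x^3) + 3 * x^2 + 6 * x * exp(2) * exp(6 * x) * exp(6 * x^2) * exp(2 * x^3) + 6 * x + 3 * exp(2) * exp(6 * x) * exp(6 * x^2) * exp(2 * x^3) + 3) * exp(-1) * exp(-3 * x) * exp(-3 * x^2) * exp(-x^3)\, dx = 2*sinh((x + 1)^3) + C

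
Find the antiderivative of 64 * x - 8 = 32*x^2 - 8*x + C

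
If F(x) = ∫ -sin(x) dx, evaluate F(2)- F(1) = -cos(1) + cos(2)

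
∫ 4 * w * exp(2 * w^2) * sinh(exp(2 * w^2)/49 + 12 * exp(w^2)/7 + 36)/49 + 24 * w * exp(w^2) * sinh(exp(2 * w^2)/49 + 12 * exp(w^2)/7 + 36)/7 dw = cosh((exp(w^2) + 42)^2/49) + C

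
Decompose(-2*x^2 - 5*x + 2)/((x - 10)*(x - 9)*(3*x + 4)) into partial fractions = 23/(527*(3*x + 4)) + 205/(31*(x - 9)) - 124/(17*(x - 10))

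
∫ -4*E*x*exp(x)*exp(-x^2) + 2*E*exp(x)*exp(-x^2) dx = 2*exp(-x^2 + x + 1) + C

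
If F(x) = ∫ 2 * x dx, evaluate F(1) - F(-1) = 0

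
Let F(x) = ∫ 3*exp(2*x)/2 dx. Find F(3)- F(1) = -3*exp(2)/4 + 3*exp(6)/4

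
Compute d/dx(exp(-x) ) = -exp(-x)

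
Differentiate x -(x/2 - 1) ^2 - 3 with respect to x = 2 - x/2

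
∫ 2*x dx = x^2 + C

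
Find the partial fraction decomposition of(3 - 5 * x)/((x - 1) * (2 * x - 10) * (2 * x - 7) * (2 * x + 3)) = -21/(650*(2*x + 3)) + 29/(150*(2*x - 7)) - 1/(100*(x - 1)) - 11/(156*(x - 5))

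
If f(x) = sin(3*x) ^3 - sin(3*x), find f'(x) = -9*cos(3*x)^3 + 6*cos(3*x)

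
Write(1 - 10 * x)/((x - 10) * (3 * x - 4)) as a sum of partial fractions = 37/(26*(3*x - 4)) - 99/(26*(x - 10))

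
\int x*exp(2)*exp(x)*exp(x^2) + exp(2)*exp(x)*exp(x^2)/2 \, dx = exp(x^2 + x + 2)/2 + C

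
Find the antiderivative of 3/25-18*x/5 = -9*x^2/5 + 3*x/25 + C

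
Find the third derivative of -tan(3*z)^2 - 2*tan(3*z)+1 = -648*tan(3*z)^5 - 324*tan(3*z)^4 - 1080*tan(3*z)^3 - 432*tan(3*z)^2 - 432*tan(3*z) - 108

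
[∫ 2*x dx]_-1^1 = 0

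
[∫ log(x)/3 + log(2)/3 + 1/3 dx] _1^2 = log(2)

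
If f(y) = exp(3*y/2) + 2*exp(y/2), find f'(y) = 3*exp(3*y/2)/2 + exp(y/2)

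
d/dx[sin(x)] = cos(x)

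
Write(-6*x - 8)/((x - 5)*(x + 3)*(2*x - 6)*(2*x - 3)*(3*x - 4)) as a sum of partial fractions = 648/(715*(3*x - 4)) - 136/(189*(2*x - 3)) + 5/(5616*(x + 3)) + 13/(180*(x - 3)) - 19/(1232*(x - 5))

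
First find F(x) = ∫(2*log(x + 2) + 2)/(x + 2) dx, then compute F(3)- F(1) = -(1 + log(3))^2 + (1 + log(5))^2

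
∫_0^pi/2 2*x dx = pi^2/4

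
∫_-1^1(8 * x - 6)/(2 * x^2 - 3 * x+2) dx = -2*log(7)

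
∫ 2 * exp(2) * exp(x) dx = 2*exp(x + 2) + C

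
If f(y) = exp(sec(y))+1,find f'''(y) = (-1 - 3/cos(y) + 5/cos(y)^2 + 6/cos(y)^3 + cos(y)^(-4))*exp(1/cos(y))*sin(y)/cos(y)^2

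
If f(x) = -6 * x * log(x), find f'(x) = -6*log(x) - 6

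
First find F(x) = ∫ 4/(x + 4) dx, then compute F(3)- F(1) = -4*log(5) + 4*log(7)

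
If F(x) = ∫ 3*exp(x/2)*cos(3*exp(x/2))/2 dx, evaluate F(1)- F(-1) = sin(3*exp(1/2)) - sin(3*exp(-1/2))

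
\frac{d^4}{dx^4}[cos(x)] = cos(x)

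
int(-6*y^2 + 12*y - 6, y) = -2*y^3 + 6*y^2 - 6*y + C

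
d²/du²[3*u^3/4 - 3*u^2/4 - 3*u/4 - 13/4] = 9*u/2 - 3/2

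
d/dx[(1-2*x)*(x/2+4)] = -2*x - 15/2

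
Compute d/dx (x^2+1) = 2*x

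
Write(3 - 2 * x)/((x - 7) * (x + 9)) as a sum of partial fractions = -21/(16*(x + 9)) - 11/(16*(x - 7))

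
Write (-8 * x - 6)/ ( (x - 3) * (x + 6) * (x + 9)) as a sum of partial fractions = 11/(6*(x + 9)) - 14/(9*(x + 6)) - 5/(18*(x - 3))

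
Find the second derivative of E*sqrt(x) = -E/(4*x^(3/2))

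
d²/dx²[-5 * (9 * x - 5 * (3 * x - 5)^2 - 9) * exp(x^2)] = 900*x^4*exp(x^2) - 3180*x^3*exp(x^2) + 4930*x^2*exp(x^2) - 4770*x*exp(x^2) + 1790*exp(x^2)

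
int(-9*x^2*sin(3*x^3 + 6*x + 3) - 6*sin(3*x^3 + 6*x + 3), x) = cos(3*x^3 + 6*x + 3) + C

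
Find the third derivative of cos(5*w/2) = 125*sin(5*w/2)/8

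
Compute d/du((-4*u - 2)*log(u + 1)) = (-4*u*log(u + 1) - 4*u - 4*log(u + 1) - 2)/(u + 1)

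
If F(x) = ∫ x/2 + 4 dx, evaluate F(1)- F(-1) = 8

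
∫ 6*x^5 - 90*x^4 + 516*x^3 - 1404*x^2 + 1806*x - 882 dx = x^6 - 18*x^5 + 129*x^4 - 468*x^3 + 903*x^2 - 882*x + C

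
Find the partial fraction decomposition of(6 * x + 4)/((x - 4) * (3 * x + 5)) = 18/(17*(3*x + 5)) + 28/(17*(x - 4))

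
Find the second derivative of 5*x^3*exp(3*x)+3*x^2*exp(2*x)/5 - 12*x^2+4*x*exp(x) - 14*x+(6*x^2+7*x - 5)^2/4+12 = 45*x^3*exp(3*x) + 90*x^2*exp(3*x) + 12*x^2*exp(2*x)/5 + 108*x^2 + 30*x*exp(3*x) + 24*x*exp(2*x)/5 + 4*x*exp(x) + 126*x + 6*exp(2*x)/5 + 8*exp(x) - 59/2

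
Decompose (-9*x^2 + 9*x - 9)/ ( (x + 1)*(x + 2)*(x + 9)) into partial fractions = -117/(8*(x + 9)) + 9/(x + 2) - 27/(8*(x + 1))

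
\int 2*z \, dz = z^2 + C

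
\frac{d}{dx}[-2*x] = -2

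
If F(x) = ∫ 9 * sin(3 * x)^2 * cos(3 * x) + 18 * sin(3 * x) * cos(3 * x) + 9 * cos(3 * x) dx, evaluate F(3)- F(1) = -(sin(3) + 1)^3 + (sin(9) + 1)^3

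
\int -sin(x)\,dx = cos(x) + C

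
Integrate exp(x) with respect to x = exp(x) + C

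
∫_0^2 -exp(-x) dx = -1 + exp(-2)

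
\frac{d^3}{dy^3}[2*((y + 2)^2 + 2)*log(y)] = (4*y^2 - 8*y + 24)/y^3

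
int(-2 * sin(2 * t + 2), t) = cos(2*t + 2) + C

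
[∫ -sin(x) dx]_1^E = cos(E) - cos(1)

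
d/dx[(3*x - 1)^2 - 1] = 18*x - 6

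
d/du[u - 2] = 1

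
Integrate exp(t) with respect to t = exp(t) + C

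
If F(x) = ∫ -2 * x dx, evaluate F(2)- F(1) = -3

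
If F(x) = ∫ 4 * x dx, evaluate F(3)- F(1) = 16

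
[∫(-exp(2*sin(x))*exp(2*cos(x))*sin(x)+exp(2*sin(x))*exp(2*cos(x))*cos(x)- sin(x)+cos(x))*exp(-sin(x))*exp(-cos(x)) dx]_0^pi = -2*E + 2*exp(-1)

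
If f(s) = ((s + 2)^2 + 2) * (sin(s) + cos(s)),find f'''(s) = s^2*sin(s) - s^2*cos(s) - 2*s*sin(s) - 10*s*cos(s) - 12*sin(s) - 12*cos(s)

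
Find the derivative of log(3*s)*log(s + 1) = (s*log(s) + s*log(s + 1) + s*log(3) + log(s + 1))/(s^2 + s)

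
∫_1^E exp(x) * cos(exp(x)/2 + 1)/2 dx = -sin(1 + E/2) + sin(1 + exp(E)/2)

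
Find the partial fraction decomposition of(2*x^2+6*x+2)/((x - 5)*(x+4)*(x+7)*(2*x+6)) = -29/(144*(x + 7)) + 5/(27*(x + 4)) - 1/(32*(x + 3)) + 41/(864*(x - 5))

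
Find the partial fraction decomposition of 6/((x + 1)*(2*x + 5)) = -4/(2*x + 5) + 2/(x + 1)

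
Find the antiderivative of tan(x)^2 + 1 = tan(x) + C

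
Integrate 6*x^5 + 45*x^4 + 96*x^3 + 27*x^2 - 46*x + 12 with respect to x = x^6 + 9*x^5 + 24*x^4 + 9*x^3 - 23*x^2 + 12*x + C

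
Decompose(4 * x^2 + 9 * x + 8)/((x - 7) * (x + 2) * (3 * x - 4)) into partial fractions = -122/(85*(3*x - 4)) + 1/(15*(x + 2)) + 89/(51*(x - 7))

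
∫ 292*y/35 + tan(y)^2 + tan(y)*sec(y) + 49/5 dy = 146*y^2/35 + 44*y/5 + tan(y) + sec(y) + C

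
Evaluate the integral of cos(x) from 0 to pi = 0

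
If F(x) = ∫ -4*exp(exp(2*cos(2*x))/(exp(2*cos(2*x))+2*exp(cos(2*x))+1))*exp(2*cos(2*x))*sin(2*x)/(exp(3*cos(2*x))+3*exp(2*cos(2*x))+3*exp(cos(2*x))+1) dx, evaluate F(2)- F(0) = -exp(exp(2)/(1 + E)^2) + exp((1 + exp(-cos(4)))^(-2))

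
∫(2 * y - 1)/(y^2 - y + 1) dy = log(2*y^2 - 2*y + 2) + C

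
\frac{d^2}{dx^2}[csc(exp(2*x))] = 4*(-exp(2*x) + 2*exp(2*x)/sin(exp(2*x))^2 - cos(exp(2*x))/sin(exp(2*x)))*exp(2*x)/sin(exp(2*x))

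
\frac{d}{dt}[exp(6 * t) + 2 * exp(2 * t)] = 6*exp(6*t) + 4*exp(2*t)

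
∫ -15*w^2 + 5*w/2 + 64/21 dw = -5*w^3 + 5*w^2/4 + 64*w/21 + C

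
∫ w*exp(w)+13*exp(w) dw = (w + 12)*exp(w) + C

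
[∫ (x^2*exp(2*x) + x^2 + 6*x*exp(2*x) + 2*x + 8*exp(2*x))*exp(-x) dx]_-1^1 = -10*exp(-1) + 10*E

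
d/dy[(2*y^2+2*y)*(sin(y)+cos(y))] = -2*y^2*sin(y) + 2*y^2*cos(y) + 2*y*sin(y) + 6*y*cos(y) + 2*sin(y) + 2*cos(y)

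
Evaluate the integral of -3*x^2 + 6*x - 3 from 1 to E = -(-1 + E)^3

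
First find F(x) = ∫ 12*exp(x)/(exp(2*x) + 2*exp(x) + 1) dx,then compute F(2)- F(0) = -6 + 12*exp(2)/(1 + exp(2))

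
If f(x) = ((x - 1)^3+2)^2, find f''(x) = 30*x^4 - 120*x^3 + 180*x^2 - 96*x + 6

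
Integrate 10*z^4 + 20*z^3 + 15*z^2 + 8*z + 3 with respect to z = 2*z^5 + 5*z^4 + 5*z^3 + 4*z^2 + 3*z + C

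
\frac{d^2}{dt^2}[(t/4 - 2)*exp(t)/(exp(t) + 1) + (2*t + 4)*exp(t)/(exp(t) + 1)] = (-9*t*exp(2*t) + 9*t*exp(t) + 10*exp(2*t) + 26*exp(t))/(4*exp(3*t) + 12*exp(2*t) + 12*exp(t) + 4)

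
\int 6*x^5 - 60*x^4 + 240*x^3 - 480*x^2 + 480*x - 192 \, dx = x^6 - 12*x^5 + 60*x^4 - 160*x^3 + 240*x^2 - 192*x + C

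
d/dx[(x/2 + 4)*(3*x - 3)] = 3*x + 21/2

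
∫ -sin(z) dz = cos(z) + C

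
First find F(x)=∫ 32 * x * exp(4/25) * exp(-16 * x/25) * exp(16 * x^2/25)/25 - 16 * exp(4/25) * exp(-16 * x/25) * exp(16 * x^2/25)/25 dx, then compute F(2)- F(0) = -exp(4/25) + exp(36/25)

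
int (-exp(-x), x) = exp(-x) + C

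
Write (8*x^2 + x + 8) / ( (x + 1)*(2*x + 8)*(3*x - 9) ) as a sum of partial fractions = 22/(21*(x + 4)) - 5/(24*(x + 1)) + 83/(168*(x - 3))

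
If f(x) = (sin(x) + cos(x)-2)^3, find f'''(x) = -27*sqrt(2)*sin(3*x + pi/4)/2 + 48*cos(2*x) - 27*sqrt(2)*cos(x + pi/4)/2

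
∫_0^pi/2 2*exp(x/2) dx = -4 + 4*exp(pi/4)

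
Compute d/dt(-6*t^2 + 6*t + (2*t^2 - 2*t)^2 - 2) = 16*t^3 - 24*t^2 - 4*t + 6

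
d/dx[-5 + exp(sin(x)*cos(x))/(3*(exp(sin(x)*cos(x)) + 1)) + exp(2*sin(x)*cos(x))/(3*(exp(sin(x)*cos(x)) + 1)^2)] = (exp(sin(2*x)/2) + 3*exp(sin(2*x)))*cos(2*x)/(3*(exp(sin(2*x)/2) + 1)^3)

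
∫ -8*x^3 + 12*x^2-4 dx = -2*x^4 + 4*x^3 - 4*x + C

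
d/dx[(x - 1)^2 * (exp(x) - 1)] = x^2*exp(x) - 2*x - exp(x) + 2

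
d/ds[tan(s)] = cos(s)^(-2)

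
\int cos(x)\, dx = sin(x) + C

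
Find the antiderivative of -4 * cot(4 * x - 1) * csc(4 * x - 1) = csc(4*x - 1) + C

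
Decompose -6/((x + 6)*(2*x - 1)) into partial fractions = -12/(13*(2*x - 1)) + 6/(13*(x + 6))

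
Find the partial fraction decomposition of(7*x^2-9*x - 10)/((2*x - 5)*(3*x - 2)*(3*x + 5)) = 44/(105*(3*x + 5)) + 116/(231*(3*x - 2)) + 9/(55*(2*x - 5))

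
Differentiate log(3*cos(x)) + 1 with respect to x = -tan(x)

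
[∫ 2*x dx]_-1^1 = 0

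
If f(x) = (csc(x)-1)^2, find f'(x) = 2*(1 - 1/sin(x))*cos(x)/sin(x)^2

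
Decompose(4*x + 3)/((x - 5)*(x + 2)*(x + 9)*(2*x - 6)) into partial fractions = 11/(784*(x + 9)) - 1/(98*(x + 2)) - 1/(16*(x - 3)) + 23/(392*(x - 5))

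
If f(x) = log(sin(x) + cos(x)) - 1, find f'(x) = 1/tan(x + pi/4)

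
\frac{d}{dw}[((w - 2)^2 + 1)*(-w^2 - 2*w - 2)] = -4*w^3 + 6*w^2 + 2*w - 2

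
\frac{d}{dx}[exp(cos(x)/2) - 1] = -exp(cos(x)/2)*sin(x)/2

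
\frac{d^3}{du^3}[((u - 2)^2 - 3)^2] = 24*u - 48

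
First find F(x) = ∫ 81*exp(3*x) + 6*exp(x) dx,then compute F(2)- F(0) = -33 + 6*exp(2) + 27*exp(6)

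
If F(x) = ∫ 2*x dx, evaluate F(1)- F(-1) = 0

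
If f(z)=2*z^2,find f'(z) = 4*z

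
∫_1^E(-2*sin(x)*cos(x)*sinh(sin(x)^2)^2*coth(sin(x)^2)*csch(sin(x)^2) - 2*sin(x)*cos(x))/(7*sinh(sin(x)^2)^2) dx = -coth(sin(1)^2)/7 - csch(sin(1)^2)/7 + csch(sin(E)^2)/7 + coth(sin(E)^2)/7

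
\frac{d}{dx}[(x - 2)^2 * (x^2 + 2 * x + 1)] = 4*x^3 - 6*x^2 - 6*x + 4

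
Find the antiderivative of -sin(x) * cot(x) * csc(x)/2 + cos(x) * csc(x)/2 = 0 + C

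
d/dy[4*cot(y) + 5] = -4/sin(y)^2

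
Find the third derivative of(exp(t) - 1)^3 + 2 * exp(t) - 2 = 27*exp(3*t) - 24*exp(2*t) + 5*exp(t)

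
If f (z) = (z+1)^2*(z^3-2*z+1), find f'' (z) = 20*z^3 + 24*z^2 - 6*z - 6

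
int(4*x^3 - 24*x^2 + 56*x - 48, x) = x^4 - 8*x^3 + 28*x^2 - 48*x + C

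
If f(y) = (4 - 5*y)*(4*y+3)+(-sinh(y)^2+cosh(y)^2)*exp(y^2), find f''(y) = 4*y^2*exp(y^2) + 2*exp(y^2) - 40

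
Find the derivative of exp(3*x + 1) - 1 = 3*exp(3*x + 1)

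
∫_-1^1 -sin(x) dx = 0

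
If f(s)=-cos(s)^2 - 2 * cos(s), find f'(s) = 2*(cos(s) + 1)*sin(s)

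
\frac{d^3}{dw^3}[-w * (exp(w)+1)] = -w*exp(w) - 3*exp(w)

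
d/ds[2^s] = 2^s*log(2)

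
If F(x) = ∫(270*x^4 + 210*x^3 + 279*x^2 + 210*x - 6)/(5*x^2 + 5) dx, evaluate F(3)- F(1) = -3*pi/4 + 3*acot(3) + 3198/5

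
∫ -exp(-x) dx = exp(-x) + C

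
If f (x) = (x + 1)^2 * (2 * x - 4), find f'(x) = 6*x^2 - 6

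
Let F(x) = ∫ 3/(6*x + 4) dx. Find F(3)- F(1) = -log(5)/2 + log(11)/2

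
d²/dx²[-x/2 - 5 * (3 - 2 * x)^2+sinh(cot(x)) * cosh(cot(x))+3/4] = -40 + 2*cos(x)*cosh(2/tan(x))/sin(x)^3 + 2*sinh(2/tan(x))/sin(x)^4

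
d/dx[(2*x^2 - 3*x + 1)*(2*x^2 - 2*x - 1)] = 16*x^3 - 30*x^2 + 12*x + 1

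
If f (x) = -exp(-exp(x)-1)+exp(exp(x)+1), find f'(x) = (exp(x) + exp(x + 2*exp(x) + 2))*exp(-exp(x) - 1)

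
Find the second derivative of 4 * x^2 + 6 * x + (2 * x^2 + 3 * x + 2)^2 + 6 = 48*x^2 + 72*x + 42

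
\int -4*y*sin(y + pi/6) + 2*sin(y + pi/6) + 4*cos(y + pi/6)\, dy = (4*y - 2)*cos(y + pi/6) + C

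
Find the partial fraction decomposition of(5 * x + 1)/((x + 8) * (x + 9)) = 44/(x + 9) - 39/(x + 8)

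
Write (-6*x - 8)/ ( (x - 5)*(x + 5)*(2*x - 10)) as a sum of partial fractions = 11/(100*(x + 5)) - 11/(100*(x - 5)) - 19/(10*(x - 5)^2)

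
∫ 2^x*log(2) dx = 2^x + C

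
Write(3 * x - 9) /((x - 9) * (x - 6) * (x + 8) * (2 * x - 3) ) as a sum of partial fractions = -4/(285*(2*x - 3)) + 33/(4522*(x + 8)) - 1/(42*(x - 6)) + 2/(85*(x - 9))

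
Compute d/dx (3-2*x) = -2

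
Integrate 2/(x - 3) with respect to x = log(3*(x - 3)^2) + C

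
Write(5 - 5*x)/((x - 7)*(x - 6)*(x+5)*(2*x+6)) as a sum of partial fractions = -5/(88*(x + 5)) + 1/(18*(x + 3)) + 25/(198*(x - 6)) - 1/(8*(x - 7))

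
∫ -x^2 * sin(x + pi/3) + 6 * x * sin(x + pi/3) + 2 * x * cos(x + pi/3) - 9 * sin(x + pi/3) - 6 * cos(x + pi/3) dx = (x - 3)^2*cos(x + pi/3) + C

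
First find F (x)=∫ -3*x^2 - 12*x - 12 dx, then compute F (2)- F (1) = -37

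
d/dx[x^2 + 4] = 2*x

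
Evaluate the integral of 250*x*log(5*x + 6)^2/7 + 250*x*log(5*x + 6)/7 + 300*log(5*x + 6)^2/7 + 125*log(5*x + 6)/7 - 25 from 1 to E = -605*log(11)^2/7 - 5*(6 + 5*E)*log(6 + 5*E) + 55*log(11) + 5*(6 + 5*E)^2*log(6 + 5*E)^2/7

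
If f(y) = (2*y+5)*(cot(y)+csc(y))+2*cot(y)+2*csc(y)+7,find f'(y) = -2*y*cos(y)/sin(y)^2 - 2*y/sin(y)^2 + 2/tan(y) + 2/sin(y) - 7*cos(y)/sin(y)^2 - 7/sin(y)^2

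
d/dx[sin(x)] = cos(x)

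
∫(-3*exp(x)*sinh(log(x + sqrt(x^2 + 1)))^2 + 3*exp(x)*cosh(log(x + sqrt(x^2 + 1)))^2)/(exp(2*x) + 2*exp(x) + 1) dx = (7*exp(x) + 4)/(exp(x) + 1) + C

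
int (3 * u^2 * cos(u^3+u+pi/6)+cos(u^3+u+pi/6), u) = sin(u^3 + u + pi/6) + C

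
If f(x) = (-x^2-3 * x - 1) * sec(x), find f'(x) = -(x^2*sin(x)/cos(x) + 3*x*sin(x)/cos(x) + 2*x + sin(x)/cos(x) + 3)/cos(x)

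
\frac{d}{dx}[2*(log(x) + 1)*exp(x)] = (2*x*exp(x)*log(x) + 2*x*exp(x) + 2*exp(x))/x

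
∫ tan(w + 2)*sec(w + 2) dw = sec(w + 2) + C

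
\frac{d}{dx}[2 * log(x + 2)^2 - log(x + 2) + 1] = (4*log(x + 2) - 1)/(x + 2)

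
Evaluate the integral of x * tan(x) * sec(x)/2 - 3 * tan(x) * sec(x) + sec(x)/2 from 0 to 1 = 3 - 5*sec(1)/2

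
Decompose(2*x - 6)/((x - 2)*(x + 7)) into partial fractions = 20/(9*(x + 7)) - 2/(9*(x - 2))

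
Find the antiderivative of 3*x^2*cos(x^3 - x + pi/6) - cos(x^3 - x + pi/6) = sin(x^3 - x + pi/6) + C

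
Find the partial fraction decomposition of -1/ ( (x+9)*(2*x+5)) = -2/(13*(2*x + 5)) + 1/(13*(x + 9))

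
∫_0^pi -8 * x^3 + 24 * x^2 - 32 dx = -32 + (-2 + pi)^3*(-2*pi - 4)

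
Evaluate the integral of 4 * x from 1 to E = -2 + 2*exp(2)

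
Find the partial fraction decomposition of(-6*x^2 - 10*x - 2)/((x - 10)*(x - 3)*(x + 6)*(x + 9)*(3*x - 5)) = -1431/(36800*(3*x - 5)) - 199/(10944*(x + 9)) + 79/(4968*(x + 6)) + 43/(1512*(x - 3)) - 351/(26600*(x - 10))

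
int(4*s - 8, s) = 2*s^2 - 8*s + C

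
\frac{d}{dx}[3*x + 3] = 3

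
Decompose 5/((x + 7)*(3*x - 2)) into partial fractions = 15/(23*(3*x - 2)) - 5/(23*(x + 7))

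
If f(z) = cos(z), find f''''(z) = cos(z)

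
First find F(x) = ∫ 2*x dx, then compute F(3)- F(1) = 8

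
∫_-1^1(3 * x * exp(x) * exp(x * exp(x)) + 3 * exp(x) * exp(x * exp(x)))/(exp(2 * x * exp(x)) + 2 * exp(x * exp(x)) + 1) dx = -3*exp(-exp(-1))/(exp(-exp(-1)) + 1) + 3*exp(E)/(1 + exp(E))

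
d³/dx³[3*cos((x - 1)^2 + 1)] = 24*x^3*sin(x^2 - 2*x + 2) - 72*x^2*sin(x^2 - 2*x + 2) + 72*x*sin(x^2 - 2*x + 2) - 36*x*cos(x^2 - 2*x + 2) - 24*sin(x^2 - 2*x + 2) + 36*cos(x^2 - 2*x + 2)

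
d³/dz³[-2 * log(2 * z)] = -4/z^3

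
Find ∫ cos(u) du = sin(u) + C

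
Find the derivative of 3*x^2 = 6*x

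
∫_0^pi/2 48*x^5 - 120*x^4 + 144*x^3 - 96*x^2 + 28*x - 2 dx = -pi^2 - 1 + 2*pi + (-pi + 1 + pi^2/2)^3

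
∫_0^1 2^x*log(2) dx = 1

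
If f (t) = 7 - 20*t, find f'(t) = -20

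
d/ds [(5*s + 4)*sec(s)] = 5*s*tan(s)*sec(s) + 4*tan(s)*sec(s) + 5*sec(s)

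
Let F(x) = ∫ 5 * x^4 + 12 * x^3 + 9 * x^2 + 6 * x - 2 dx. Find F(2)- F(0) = 112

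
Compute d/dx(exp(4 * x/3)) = 4*exp(4*x/3)/3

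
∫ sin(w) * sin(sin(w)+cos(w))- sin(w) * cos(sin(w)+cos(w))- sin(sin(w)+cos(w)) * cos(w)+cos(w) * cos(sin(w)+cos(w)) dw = sqrt(2)*sin(sqrt(2)*sin(w + pi/4) + pi/4) + C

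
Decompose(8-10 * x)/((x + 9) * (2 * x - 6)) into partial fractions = -49/(12*(x + 9)) - 11/(12*(x - 3))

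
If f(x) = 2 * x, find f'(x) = 2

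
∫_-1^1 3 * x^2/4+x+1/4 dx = 1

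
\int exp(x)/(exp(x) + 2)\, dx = log(exp(x) + 2) + C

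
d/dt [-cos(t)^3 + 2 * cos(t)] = -3*sin(t)^3 + sin(t)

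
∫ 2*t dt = t^2 + C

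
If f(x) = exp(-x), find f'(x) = -exp(-x)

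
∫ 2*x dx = x^2 + C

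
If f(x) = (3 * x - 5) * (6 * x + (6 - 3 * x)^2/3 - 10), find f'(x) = 27*x^2 - 66*x + 36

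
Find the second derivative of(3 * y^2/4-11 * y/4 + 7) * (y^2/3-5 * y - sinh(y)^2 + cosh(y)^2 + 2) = 3*y^2 - 28*y + 110/3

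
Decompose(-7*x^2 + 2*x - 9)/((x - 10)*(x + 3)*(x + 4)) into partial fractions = -129/(14*(x + 4)) + 6/(x + 3) - 53/(14*(x - 10))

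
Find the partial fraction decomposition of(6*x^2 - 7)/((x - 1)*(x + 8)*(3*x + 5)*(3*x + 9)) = -87/(608*(3*x + 5)) - 377/(2565*(x + 8)) + 47/(240*(x + 3)) - 1/(864*(x - 1))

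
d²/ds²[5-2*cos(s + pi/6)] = 2*cos(s + pi/6)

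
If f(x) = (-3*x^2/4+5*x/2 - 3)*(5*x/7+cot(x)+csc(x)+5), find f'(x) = 3*x^2*cot(x)^2/4 + 3*x^2*cot(x)*csc(x)/4 - 6*x^2/7 - 5*x*cot(x)^2/2 - 5*x*cot(x)*csc(x)/2 - 3*x*cot(x)/2 - 3*x*csc(x)/2 - 45*x/7 + 3*cot(x)^2 + 3*cot(x)*csc(x) + 5*cot(x)/2 + 5*csc(x)/2 + 187/14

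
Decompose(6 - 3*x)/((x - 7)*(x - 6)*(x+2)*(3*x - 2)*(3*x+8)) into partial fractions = 189/(7540*(3*x + 8)) + 27/(6080*(3*x - 2)) - 1/(96*(x + 2)) + 3/(832*(x - 6)) - 5/(1653*(x - 7))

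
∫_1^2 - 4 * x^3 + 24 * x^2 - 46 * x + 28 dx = 0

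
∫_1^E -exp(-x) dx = -exp(-1) + exp(-E)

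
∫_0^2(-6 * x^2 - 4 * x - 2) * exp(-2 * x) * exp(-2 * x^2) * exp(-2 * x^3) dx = -1 + exp(-28)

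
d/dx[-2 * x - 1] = -2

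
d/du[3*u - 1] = 3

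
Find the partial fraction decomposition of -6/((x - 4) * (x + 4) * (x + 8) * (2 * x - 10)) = 1/(208*(x + 8)) - 1/(96*(x + 4)) + 1/(32*(x - 4)) - 1/(39*(x - 5))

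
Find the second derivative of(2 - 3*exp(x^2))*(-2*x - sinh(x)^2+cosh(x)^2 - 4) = 6*(4*x^3 + 6*x^2 + 6*x + 3)*exp(x^2)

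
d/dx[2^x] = 2^x*log(2)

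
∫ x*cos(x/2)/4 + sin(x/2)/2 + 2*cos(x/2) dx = (x/2 + 4)*sin(x/2) + C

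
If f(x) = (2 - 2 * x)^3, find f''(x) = 48 - 48*x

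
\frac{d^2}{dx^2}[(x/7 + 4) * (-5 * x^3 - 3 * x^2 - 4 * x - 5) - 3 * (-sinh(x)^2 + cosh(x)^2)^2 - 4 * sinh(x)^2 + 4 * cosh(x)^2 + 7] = -60*x^2/7 - 858*x/7 - 176/7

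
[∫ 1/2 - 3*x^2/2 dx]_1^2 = -3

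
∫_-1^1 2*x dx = 0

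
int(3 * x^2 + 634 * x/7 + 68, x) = x^3 + 317*x^2/7 + 68*x + C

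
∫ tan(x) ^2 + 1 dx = tan(x) + C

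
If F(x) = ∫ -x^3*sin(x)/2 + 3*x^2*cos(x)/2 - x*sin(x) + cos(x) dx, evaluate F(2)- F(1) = 6*cos(2) - 3*cos(1)/2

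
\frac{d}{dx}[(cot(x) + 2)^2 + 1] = -2*(2 + cos(x)/sin(x))/sin(x)^2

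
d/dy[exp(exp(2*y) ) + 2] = 2*exp(2*y + exp(2*y))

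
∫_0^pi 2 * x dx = pi^2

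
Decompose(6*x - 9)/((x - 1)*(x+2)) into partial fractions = 7/(x + 2) - 1/(x - 1)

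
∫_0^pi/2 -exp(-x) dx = -1 + exp(-pi/2)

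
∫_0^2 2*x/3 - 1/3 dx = 2/3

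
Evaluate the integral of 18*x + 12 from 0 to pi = -4 + (2 + 3*pi)^2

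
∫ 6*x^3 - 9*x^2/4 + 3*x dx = 3*x^4/2 - 3*x^3/4 + 3*x^2/2 + C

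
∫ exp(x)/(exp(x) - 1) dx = log(3*exp(x) - 3) + C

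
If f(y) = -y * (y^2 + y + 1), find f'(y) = -3*y^2 - 2*y - 1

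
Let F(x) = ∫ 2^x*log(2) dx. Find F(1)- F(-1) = 3/2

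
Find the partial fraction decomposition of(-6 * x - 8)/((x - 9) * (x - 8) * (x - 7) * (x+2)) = -2/(495*(x + 2)) - 25/(9*(x - 7)) + 28/(5*(x - 8)) - 31/(11*(x - 9))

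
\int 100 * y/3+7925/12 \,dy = 50*y^2/3 + 7925*y/12 + C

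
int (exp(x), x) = exp(x) + C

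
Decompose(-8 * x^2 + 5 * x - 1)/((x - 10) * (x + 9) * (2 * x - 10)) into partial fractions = -347/(266*(x + 9)) + 44/(35*(x - 5)) - 751/(190*(x - 10))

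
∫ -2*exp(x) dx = -2*exp(x) + C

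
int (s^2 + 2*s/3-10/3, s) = s^3/3 + s^2/3 - 10*s/3 + C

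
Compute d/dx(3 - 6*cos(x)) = 6*sin(x)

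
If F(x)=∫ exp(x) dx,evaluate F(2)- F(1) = -E + exp(2)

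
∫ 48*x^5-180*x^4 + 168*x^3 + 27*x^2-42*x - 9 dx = 8*x^6 - 36*x^5 + 42*x^4 + 9*x^3 - 21*x^2 - 9*x + C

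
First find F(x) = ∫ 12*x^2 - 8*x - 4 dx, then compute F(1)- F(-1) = 0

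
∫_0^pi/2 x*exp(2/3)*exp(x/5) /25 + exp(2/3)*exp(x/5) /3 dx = -2*exp(2/3)/3 + (pi/10 + 2/3)*exp(pi/10 + 2/3)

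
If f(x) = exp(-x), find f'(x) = -exp(-x)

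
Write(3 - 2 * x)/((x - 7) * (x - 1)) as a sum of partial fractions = -1/(6*(x - 1)) - 11/(6*(x - 7))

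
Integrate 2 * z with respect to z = z^2 + C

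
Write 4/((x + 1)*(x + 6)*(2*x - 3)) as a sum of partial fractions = 16/(75*(2*x - 3)) + 4/(75*(x + 6)) - 4/(25*(x + 1))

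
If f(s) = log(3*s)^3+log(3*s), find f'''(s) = (6*log(s)^2 - 18*log(s) + 12*log(3)*log(s) - 18*log(3) + 6*log(3)^2 + 8)/s^3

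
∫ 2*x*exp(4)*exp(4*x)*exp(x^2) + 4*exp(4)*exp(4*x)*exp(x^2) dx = exp((x + 2)^2) + C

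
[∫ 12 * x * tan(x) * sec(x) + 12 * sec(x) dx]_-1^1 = 24*sec(1)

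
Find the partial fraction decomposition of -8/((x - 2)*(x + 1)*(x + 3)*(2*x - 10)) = 1/(20*(x + 3)) - 1/(9*(x + 1)) + 4/(45*(x - 2)) - 1/(36*(x - 5))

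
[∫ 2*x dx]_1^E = -1 + exp(2)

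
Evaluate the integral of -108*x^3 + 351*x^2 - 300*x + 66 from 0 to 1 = 6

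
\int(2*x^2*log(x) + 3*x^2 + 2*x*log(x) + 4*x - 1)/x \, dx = (log(x) + 1)*(x^2 + 2*x - 1) + C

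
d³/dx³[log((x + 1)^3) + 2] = 6/(x^3 + 3*x^2 + 3*x + 1)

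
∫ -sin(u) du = cos(u) + C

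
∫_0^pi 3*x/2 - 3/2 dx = -3/4 + 3*(-1 + pi)^2/4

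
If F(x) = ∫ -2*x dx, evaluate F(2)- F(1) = -3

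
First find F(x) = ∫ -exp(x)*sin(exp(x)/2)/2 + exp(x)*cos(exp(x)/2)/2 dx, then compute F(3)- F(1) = sqrt(2)*(sin((pi + 2*exp(3))/4) - sin((pi + 2*E)/4))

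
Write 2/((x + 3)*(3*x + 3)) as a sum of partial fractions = -1/(3*(x + 3)) + 1/(3*(x + 1))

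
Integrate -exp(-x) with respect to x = exp(-x) + C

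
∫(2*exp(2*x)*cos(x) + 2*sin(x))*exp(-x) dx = 2*sqrt(2)*sin(x + pi/4)*sinh(x) + C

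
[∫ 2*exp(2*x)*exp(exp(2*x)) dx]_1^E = -exp(exp(2)) + exp(exp(2*E))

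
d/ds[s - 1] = 1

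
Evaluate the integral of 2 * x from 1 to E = -1 + exp(2)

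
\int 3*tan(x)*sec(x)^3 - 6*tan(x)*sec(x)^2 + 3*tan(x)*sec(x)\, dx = (sec(x) - 1)^3 + C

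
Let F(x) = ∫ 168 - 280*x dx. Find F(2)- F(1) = -252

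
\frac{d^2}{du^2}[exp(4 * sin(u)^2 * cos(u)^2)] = 8*(-24*sin(u)^8 + 40*sin(u)^6 - 8*sin(u)^4 + 8*sin(u)^2*cos(u)^6 - 8*sin(u)^2 + 1)*exp(4*sin(u)^2)*exp(-4*sin(u)^4)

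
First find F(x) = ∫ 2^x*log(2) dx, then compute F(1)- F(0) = 1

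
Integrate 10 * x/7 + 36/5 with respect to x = 5*x^2/7 + 36*x/5 + C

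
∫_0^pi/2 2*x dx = pi^2/4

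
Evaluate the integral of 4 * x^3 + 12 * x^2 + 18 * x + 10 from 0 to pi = -4 + 3*(1 + pi)^2 + (1 + pi)^4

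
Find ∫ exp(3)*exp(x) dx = exp(x + 3) + C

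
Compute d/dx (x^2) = 2*x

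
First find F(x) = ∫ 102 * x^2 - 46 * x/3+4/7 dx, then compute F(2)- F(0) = 5092/21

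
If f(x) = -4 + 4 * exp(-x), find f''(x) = 4*exp(-x)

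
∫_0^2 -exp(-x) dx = -1 + exp(-2)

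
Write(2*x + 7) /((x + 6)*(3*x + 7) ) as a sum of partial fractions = 7/(11*(3*x + 7)) + 5/(11*(x + 6))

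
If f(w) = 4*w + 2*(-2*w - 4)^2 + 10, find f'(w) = 16*w + 36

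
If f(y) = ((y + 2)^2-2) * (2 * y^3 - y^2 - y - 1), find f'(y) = 10*y^4 + 28*y^3 - 3*y^2 - 14*y - 6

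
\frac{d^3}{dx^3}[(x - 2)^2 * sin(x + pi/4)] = -x^2*cos(x + pi/4) - 6*x*sin(x + pi/4) + 4*x*cos(x + pi/4) + 12*sin(x + pi/4) + 2*cos(x + pi/4)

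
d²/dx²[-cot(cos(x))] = -(2*sin(x)^2*cos(cos(x))/sin(cos(x)) + cos(x))/sin(cos(x))^2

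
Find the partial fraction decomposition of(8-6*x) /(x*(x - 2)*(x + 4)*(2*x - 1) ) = -40/(27*(2*x - 1)) - 4/(27*(x + 4)) - 1/(9*(x - 2)) + 1/x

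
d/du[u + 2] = 1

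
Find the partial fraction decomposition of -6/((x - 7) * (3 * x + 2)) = 18/(23*(3*x + 2)) - 6/(23*(x - 7))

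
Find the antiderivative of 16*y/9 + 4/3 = 8*y^2/9 + 4*y/3 + C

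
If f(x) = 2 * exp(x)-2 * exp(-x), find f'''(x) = (2*exp(2*x) + 2)*exp(-x)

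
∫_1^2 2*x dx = 3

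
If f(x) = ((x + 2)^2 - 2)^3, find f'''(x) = 120*x^3 + 720*x^2 + 1296*x + 672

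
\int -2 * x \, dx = -x^2 + C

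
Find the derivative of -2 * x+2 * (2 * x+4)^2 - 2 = 16*x + 30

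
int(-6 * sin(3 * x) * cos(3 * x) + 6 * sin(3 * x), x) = (cos(3*x) - 1)^2 + C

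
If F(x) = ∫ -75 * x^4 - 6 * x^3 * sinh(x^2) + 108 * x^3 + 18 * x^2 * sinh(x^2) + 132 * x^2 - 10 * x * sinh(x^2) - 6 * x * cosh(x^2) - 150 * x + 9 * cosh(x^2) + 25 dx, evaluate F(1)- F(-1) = 18*cosh(1) + 108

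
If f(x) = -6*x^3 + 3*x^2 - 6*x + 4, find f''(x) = 6 - 36*x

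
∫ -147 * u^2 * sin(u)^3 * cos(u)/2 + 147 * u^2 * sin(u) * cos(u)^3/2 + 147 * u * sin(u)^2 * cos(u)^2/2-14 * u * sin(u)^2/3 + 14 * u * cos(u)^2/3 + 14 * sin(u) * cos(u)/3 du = 7*u*(63*u*(1 - cos(4*u)) + 32*sin(2*u))/96 + C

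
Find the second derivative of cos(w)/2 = -cos(w)/2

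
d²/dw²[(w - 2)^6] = 30*w^4 - 240*w^3 + 720*w^2 - 960*w + 480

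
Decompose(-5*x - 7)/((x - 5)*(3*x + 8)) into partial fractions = -19/(23*(3*x + 8)) - 32/(23*(x - 5))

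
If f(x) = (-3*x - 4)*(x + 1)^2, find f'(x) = -9*x^2 - 20*x - 11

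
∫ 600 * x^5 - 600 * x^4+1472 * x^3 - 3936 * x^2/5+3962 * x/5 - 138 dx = 100*x^6 - 120*x^5 + 368*x^4 - 1312*x^3/5 + 1981*x^2/5 - 138*x + C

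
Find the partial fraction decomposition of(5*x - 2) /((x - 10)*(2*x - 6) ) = -13/(14*(x - 3)) + 24/(7*(x - 10))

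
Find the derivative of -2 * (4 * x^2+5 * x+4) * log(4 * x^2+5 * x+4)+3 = -16*x*log(4*x^2 + 5*x + 4) - 16*x - 10*log(4*x^2 + 5*x + 4) - 10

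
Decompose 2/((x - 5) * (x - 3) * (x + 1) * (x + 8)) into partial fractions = -2/(1001*(x + 8)) + 1/(84*(x + 1)) - 1/(44*(x - 3)) + 1/(78*(x - 5))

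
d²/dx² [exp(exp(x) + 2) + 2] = exp(x + exp(x) + 2) + exp(2*x + exp(x) + 2)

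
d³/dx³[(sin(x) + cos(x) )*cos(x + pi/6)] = -4*sqrt(2)*cos(2*x + 5*pi/12)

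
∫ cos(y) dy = sin(y) + C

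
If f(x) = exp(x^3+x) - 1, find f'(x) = 3*x^2*exp(x^3 + x) + exp(x^3 + x)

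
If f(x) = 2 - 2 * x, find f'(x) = -2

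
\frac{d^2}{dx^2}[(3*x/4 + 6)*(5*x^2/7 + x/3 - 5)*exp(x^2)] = 15*x^5*exp(x^2)/7 + 127*x^4*exp(x^2)/7 + x^3*exp(x^2)/2 - 1045*x^2*exp(x^2)/14 - 51*x*exp(x^2)/7 - 713*exp(x^2)/14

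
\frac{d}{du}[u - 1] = 1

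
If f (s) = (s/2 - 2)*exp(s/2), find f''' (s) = s*exp(s/2)/16 + exp(s/2)/8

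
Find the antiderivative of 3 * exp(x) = 3*exp(x) + C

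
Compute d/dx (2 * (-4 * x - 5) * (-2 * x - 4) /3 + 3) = 32*x/3 + 52/3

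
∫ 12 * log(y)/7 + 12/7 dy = 12*y*log(y)/7 + C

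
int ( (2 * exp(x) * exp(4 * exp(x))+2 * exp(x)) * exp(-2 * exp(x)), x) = 2*sinh(2*exp(x)) + C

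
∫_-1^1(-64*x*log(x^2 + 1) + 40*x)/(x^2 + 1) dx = 0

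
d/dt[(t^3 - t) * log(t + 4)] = (3*t^3*log(t + 4) + t^3 + 12*t^2*log(t + 4) - t*log(t + 4) - t - 4*log(t + 4))/(t + 4)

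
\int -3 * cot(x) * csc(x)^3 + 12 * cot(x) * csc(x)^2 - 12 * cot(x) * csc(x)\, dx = (csc(x) - 2)^3 + C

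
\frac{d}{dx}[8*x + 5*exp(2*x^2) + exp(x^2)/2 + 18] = 20*x*exp(2*x^2) + x*exp(x^2) + 8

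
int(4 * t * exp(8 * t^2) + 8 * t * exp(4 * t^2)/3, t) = exp(8*t^2)/4 + exp(4*t^2)/3 + C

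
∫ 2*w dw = w^2 + C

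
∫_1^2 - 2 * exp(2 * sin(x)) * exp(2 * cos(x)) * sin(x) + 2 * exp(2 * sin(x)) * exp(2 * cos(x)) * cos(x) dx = -exp(2*cos(1) + 2*sin(1)) + exp(2*cos(2) + 2*sin(2))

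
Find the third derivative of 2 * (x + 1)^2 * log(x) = (4*x^2 - 4*x + 4)/x^3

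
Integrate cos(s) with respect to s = sin(s) + C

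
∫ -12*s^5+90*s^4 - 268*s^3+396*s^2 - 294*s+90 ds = -2*s^6 + 18*s^5 - 67*s^4 + 132*s^3 - 147*s^2 + 90*s + C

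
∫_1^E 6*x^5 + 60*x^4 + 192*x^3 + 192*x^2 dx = -125 + (-4 + (2 + E)^2)^3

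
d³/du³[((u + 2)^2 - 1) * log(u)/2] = (u^2 - 2*u + 3)/u^3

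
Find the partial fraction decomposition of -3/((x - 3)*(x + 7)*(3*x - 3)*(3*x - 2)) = -27/(161*(3*x - 2)) + 1/(1840*(x + 7)) + 1/(16*(x - 1)) - 1/(140*(x - 3))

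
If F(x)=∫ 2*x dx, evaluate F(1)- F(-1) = 0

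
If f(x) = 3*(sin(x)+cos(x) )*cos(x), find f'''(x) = -12*sqrt(2)*cos(2*x + pi/4)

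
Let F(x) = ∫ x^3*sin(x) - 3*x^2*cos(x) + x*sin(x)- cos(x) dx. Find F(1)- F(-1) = -4*cos(1)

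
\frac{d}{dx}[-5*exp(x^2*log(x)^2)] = -10*x*exp(x^2*log(x)^2)*log(x)^2 - 10*x*exp(x^2*log(x)^2)*log(x)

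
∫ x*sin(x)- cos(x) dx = -x*cos(x) + C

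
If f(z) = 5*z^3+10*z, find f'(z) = 15*z^2 + 10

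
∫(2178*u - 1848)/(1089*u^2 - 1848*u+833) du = log((33*u - 28)^2/49 + 1) + C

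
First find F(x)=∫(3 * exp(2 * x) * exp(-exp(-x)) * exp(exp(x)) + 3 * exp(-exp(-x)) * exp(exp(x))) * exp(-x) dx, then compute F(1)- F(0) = -3 + 3*exp(E - exp(-1))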